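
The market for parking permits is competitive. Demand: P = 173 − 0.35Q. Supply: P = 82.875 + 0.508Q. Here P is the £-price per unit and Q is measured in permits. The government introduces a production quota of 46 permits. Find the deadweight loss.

Competitive equilibrium: 173 − 0.35Q = 82.875 + 0.508Q → Q* = 105.0408, P* = 136.2357.
At Q = 46: demand price = 173 − 0.35·46 = 156.9; supply price = 82.875 + 0.508·46 = 106.243.
ΔQ = 105.0408 − 46 = 59.0408; wedge = 156.9 − 106.243 = 50.657.
Deadweight loss = ½ × 59.0408 × 50.657 = £1495.41.

£1495.41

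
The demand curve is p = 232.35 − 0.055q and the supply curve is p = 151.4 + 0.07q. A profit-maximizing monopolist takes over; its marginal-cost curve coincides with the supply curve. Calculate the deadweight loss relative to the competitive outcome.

2447.23

Competitive equilibrium: 232.35 − 0.055q = 151.4 + 0.07q → q* = 647.6, p* = 196.732.
Marginal revenue: MR = 232.35 − 0.11q. Set MR = MC: 232.35 − 0.11q = 151.4 + 0.07q → q_m = 449.72222.
Price p_m = 232.35 − 0.055·449.72222 = 207.61528; MC(q_m) = 151.4 + 0.07·449.72222 = 182.88056.
Competitive q* = 647.6, so Δq = 197.87778; wedge = 207.61528 − 182.88056 = 24.73472.
The triangle = ½ × 197.87778 × 24.73472 = 2447.23.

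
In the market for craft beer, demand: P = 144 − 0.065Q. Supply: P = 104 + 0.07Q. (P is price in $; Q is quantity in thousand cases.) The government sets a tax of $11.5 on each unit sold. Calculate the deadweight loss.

$489.81 thousand

Competitive equilibrium: 144 − 0.065Q = 104 + 0.07Q → Q* = 296.2963, P* = 124.7407.
With the tax, the buyer price exceeds the seller price by 11.5: (144 − 0.065Q) − (104 + 0.07Q) = 11.5 → Q' = 211.1111.
ΔQ = 296.2963 − 211.1111 = 85.1852; the wedge equals the tax, 11.5.
Welfare loss = ½ × 85.1852 × 11.5 = $489.81 thousand.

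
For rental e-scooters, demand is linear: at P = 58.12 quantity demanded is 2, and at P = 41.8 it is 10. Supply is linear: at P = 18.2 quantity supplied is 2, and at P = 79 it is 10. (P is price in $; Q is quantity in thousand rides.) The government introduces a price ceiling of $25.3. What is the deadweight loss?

Demand slope = (41.8 − 58.12)/(10 − 2) = −2.04, so P = 62.2 − 2.04Q.
Supply slope = (79 − 18.2)/(10 − 2) = 7.6, so P = 3 + 7.6Q.
Competitive equilibrium: 62.2 − 2.04Q = 3 + 7.6Q → Q* = 6.1411, P* = 49.6722.
At the ceiling P = 25.3, quantity supplied = (25.3 − 3)/7.6 = 2.9342.
Willingness to pay at Q' = 2.9342: 62.2 − 2.04·2.9342 = 56.2142.
ΔQ = 6.1411 − 2.9342 = 3.2069; wedge = 56.2142 − 25.3 = 30.9142.
Deadweight loss = ½ × 3.2069 × 30.9142 = $49.57 thousand.

$49.57 thousand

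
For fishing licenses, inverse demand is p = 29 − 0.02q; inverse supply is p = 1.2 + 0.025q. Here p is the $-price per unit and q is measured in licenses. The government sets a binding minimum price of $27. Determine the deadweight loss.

Competitive equilibrium: 29 − 0.02q = 1.2 + 0.025q → q* = 617.7778, p* = 16.6444.
At the floor p = 27, quantity demanded = (29 − 27)/0.02 = 100.
Sellers' marginal cost at q' = 100: 1.2 + 0.025·100 = 3.7.
Δq = 617.7778 − 100 = 517.7778; wedge = 27 − 3.7 = 23.3.
Deadweight loss = ½ × 517.7778 × 23.3 = $6032.11.

$6032.11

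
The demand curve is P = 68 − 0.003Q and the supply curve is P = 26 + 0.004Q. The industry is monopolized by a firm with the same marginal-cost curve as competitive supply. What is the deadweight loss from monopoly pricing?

Competitive equilibrium: 68 − 0.003Q = 26 + 0.004Q → Q* = 6000, P* = 50.
Marginal revenue: MR = 68 − 0.006Q. Set MR = MC: 68 − 0.006Q = 26 + 0.004Q → Q_m = 4200.
Price P_m = 68 − 0.003·4200 = 55.4; MC(Q_m) = 26 + 0.004·4200 = 42.8.
Competitive Q* = 6000, so ΔQ = 1800; wedge = 55.4 − 42.8 = 12.6.
The triangle = ½ × 1800 × 12.6 = 11340.

11340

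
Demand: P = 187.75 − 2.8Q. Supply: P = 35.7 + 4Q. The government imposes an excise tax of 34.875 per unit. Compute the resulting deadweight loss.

Competitive equilibrium: 187.75 − 2.8Q = 35.7 + 4Q → Q* = 22.3603, P* = 125.1412.
With the tax, the buyer price exceeds the seller price by 34.875: (187.75 − 2.8Q) − (35.7 + 4Q) = 34.875 → Q' = 17.2316.
ΔQ = 22.3603 − 17.2316 = 5.1287; the wedge equals the tax, 34.875.
Deadweight loss = ½ × 5.1287 × 34.875 = 89.43.

89.43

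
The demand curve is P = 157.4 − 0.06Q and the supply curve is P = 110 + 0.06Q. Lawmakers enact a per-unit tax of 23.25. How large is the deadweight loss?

2252.34

Competitive equilibrium: 157.4 − 0.06Q = 110 + 0.06Q → Q* = 395, P* = 133.7.
With the tax, the buyer price exceeds the seller price by 23.25: (157.4 − 0.06Q) − (110 + 0.06Q) = 23.25 → Q' = 201.25.
ΔQ = 395 − 201.25 = 193.75; the wedge equals the tax, 23.25.
Welfare loss = ½ × 193.75 × 23.25 = 2252.34.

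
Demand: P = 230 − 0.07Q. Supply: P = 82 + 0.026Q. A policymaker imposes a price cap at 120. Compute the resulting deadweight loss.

308.19

Competitive equilibrium: 230 − 0.07Q = 82 + 0.026Q → Q* = 1541.6667, P* = 122.0833.
At the ceiling P = 120, quantity supplied = (120 − 82)/0.026 = 1461.5385.
Willingness to pay at Q' = 1461.5385: 230 − 0.07·1461.5385 = 127.6923.
ΔQ = 1541.6667 − 1461.5385 = 80.1282; wedge = 127.6923 − 120 = 7.6923.
Deadweight loss = ½ × 80.1282 × 7.6923 = 308.19.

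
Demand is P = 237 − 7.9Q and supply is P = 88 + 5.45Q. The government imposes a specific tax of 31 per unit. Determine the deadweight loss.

35.99

Competitive equilibrium: 237 − 7.9Q = 88 + 5.45Q → Q* = 11.161, P* = 148.8277.
With the tax, the buyer price exceeds the seller price by 31: (237 − 7.9Q) − (88 + 5.45Q) = 31 → Q' = 8.839.
ΔQ = 11.161 − 8.839 = 2.322; the wedge equals the tax, 31.
Welfare loss = ½ × 2.322 × 31 = 35.99.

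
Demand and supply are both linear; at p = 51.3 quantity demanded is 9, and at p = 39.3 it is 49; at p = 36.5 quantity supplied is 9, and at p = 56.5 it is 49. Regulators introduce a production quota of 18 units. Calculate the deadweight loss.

Demand slope = (39.3 − 51.3)/(49 − 9) = −0.3, so p = 54 − 0.3q.
Supply slope = (56.5 − 36.5)/(49 − 9) = 0.5, so p = 32 + 0.5q.
Competitive equilibrium: 54 − 0.3q = 32 + 0.5q → q* = 27.5, p* = 45.75.
At q = 18: demand price = 54 − 0.3·18 = 48.6; supply price = 32 + 0.5·18 = 41.
Δq = 27.5 − 18 = 9.5; wedge = 48.6 − 41 = 7.6.
The triangle = ½ × 9.5 × 7.6 = 36.10.

36.10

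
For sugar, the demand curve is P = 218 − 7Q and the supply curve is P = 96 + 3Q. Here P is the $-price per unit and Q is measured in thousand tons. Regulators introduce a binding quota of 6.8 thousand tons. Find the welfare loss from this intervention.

$145.80 thousand

Competitive equilibrium: 218 − 7Q = 96 + 3Q → Q* = 12.2, P* = 132.6.
At Q = 6.8: demand price = 218 − 7·6.8 = 170.4; supply price = 96 + 3·6.8 = 116.4.
ΔQ = 12.2 − 6.8 = 5.4; wedge = 170.4 − 116.4 = 54.
The triangle = ½ × 5.4 × 54 = $145.80 thousand.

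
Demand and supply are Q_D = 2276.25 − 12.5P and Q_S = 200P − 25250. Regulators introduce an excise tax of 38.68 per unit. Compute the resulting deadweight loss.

In inverse form: demand P = 182.1 − 0.08Q, supply P = 126.25 + 0.005Q.
Competitive equilibrium: 182.1 − 0.08Q = 126.25 + 0.005Q → Q* = 657.0588, P* = 129.5353.
With the tax, the buyer price exceeds the seller price by 38.68: (182.1 − 0.08Q) − (126.25 + 0.005Q) = 38.68 → Q' = 202.
ΔQ = 657.0588 − 202 = 455.0588; the wedge equals the tax, 38.68.
Welfare loss = ½ × 455.0588 × 38.68 = 8800.84.

8800.84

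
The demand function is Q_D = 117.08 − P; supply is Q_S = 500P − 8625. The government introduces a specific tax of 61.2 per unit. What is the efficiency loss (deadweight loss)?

1868.98

In inverse form: demand P = 117.08 − Q, supply P = 17.25 + 0.002Q.
Competitive equilibrium: 117.08 − Q = 17.25 + 0.002Q → Q* = 99.6307, P* = 17.4493.
With the tax, the buyer price exceeds the seller price by 61.2: (117.08 − Q) − (17.25 + 0.002Q) = 61.2 → Q' = 38.5529.
ΔQ = 99.6307 − 38.5529 = 61.0778; the wedge equals the tax, 61.2.
Welfare loss = ½ × 61.0778 × 61.2 = 1868.98.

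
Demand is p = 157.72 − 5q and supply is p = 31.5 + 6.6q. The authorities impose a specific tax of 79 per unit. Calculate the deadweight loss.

Competitive equilibrium: 157.72 − 5q = 31.5 + 6.6q → q* = 10.881, p* = 103.3148.
With the tax, the buyer price exceeds the seller price by 79: (157.72 − 5q) − (31.5 + 6.6q) = 79 → q' = 4.0707.
Δq = 10.881 − 4.0707 = 6.8103; the wedge equals the tax, 79.
DWL = ½ × 6.8103 × 79 = 269.01.

269.01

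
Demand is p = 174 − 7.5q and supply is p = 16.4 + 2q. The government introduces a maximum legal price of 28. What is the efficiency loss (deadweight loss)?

552.96

Competitive equilibrium: 174 − 7.5q = 16.4 + 2q → q* = 16.5895, p* = 49.5789.
At the ceiling p = 28, quantity supplied = (28 − 16.4)/2 = 5.8.
Willingness to pay at q' = 5.8: 174 − 7.5·5.8 = 130.5.
Δq = 16.5895 − 5.8 = 10.7895; wedge = 130.5 − 28 = 102.5.
Deadweight loss = ½ × 10.7895 × 102.5 = 552.96.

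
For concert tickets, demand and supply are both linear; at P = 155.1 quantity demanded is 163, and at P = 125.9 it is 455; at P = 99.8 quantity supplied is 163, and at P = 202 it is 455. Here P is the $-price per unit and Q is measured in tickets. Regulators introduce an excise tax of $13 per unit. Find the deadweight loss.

Demand slope = (125.9 − 155.1)/(455 − 163) = −0.1, so P = 171.4 − 0.1Q.
Supply slope = (202 − 99.8)/(455 − 163) = 0.35, so P = 42.75 + 0.35Q.
Competitive equilibrium: 171.4 − 0.1Q = 42.75 + 0.35Q → Q* = 285.8889, P* = 142.8111.
With the tax, the buyer price exceeds the seller price by 13: (171.4 − 0.1Q) − (42.75 + 0.35Q) = 13 → Q' = 257.
ΔQ = 285.8889 − 257 = 28.8889; the wedge equals the tax, 13.
DWL = ½ × 28.8889 × 13 = $187.78.

$187.78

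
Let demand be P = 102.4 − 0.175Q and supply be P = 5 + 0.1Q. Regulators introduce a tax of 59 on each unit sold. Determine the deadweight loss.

Competitive equilibrium: 102.4 − 0.175Q = 5 + 0.1Q → Q* = 354.1818, P* = 40.4182.
With the tax, the buyer price exceeds the seller price by 59: (102.4 − 0.175Q) − (5 + 0.1Q) = 59 → Q' = 139.6364.
ΔQ = 354.1818 − 139.6364 = 214.5454; the wedge equals the tax, 59.
Welfare loss = ½ × 214.5454 × 59 = 6329.09.

6329.09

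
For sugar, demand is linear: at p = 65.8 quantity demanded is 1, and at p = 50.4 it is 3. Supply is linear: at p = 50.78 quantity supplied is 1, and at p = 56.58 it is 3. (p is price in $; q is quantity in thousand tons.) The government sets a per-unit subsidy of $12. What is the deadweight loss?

$6.79 thousand

Demand slope = (50.4 − 65.8)/(3 − 1) = −7.7, so p = 73.5 − 7.7q.
Supply slope = (56.58 − 50.78)/(3 − 1) = 2.9, so p = 47.88 + 2.9q.
Competitive equilibrium: 73.5 − 7.7q = 47.88 + 2.9q → q* = 2.417, p* = 54.8892.
The subsidy lowers effective supply by 12: p = 35.88 + 2.9q.
New quantity: 73.5 − 7.7q = 35.88 + 2.9q → q' = 3.5491.
Overproduction Δq = 3.5491 − 2.417 = 1.1321; wedge = subsidy = 12.
Welfare loss = ½ × 1.1321 × 12 = $6.79 thousand.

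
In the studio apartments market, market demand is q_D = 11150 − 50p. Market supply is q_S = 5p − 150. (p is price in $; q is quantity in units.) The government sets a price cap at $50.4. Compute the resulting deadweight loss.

In inverse form: demand p = 223 − 0.02q, supply p = 30 + 0.2q.
Competitive equilibrium: 223 − 0.02q = 30 + 0.2q → q* = 877.2727, p* = 205.4545.
At the ceiling p = 50.4, quantity supplied = (50.4 − 30)/0.2 = 102.
Willingness to pay at q' = 102: 223 − 0.02·102 = 220.96.
Δq = 877.2727 − 102 = 775.2727; wedge = 220.96 − 50.4 = 170.56.
Deadweight loss = ½ × 775.2727 × 170.56 = $66115.26.

$66115.26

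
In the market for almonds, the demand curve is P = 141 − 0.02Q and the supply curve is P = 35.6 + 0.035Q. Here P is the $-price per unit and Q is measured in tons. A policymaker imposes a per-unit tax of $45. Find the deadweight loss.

Competitive equilibrium: 141 − 0.02Q = 35.6 + 0.035Q → Q* = 1916.3636, P* = 102.6727.
With the tax, the buyer price exceeds the seller price by 45: (141 − 0.02Q) − (35.6 + 0.035Q) = 45 → Q' = 1098.1818.
ΔQ = 1916.3636 − 1098.1818 = 818.1818; the wedge equals the tax, 45.
Welfare loss = ½ × 818.1818 × 45 = $18409.09.

$18409.09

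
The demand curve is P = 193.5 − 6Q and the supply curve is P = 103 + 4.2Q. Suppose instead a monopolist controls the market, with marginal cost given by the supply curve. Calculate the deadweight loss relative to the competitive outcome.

Competitive equilibrium: 193.5 − 6Q = 103 + 4.2Q → Q* = 8.8725, P* = 140.2647.
Marginal revenue: MR = 193.5 − 12Q. Set MR = MC: 193.5 − 12Q = 103 + 4.2Q → Q_m = 5.5864.
Price P_m = 193.5 − 6·5.5864 = 159.9816; MC(Q_m) = 103 + 4.2·5.5864 = 126.4629.
Competitive Q* = 8.8725, so ΔQ = 3.2861; wedge = 159.9816 − 126.4629 = 33.5187.
Welfare loss = ½ × 3.2861 × 33.5187 = 55.07.

55.07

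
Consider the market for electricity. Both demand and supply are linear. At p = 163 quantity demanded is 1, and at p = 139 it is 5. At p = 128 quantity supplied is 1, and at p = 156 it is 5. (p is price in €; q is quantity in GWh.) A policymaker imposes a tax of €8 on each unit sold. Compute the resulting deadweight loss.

€2.46

Demand slope = (139 − 163)/(5 − 1) = −6, so p = 169 − 6q.
Supply slope = (156 − 128)/(5 − 1) = 7, so p = 121 + 7q.
Competitive equilibrium: 169 − 6q = 121 + 7q → q* = 3.6923, p* = 146.8462.
With the tax, the buyer price exceeds the seller price by 8: (169 − 6q) − (121 + 7q) = 8 → q' = 3.0769.
Δq = 3.6923 − 3.0769 = 0.6154; the wedge equals the tax, 8.
Welfare loss = ½ × 0.6154 × 8 = €2.46.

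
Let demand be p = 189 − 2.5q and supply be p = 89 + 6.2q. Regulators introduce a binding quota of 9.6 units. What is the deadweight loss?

Competitive equilibrium: 189 − 2.5q = 89 + 6.2q → q* = 11.4943, p* = 160.2644.
At q = 9.6: demand price = 189 − 2.5·9.6 = 165; supply price = 89 + 6.2·9.6 = 148.52.
Δq = 11.4943 − 9.6 = 1.8943; wedge = 165 − 148.52 = 16.48.
The triangle = ½ × 1.8943 × 16.48 = 15.61.

15.61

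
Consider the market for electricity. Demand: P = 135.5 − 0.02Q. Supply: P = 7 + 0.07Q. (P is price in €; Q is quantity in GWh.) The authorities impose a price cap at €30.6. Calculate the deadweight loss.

Competitive equilibrium: 135.5 − 0.02Q = 7 + 0.07Q → Q* = 1427.77778, P* = 106.94444.
At the ceiling P = 30.6, quantity supplied = (30.6 − 7)/0.07 = 337.14286.
Willingness to pay at Q' = 337.14286: 135.5 − 0.02·337.14286 = 128.75714.
ΔQ = 1427.77778 − 337.14286 = 1090.63492; wedge = 128.75714 − 30.6 = 98.15714.
DWL = ½ × 1090.63492 × 98.15714 = €53526.80.

€53526.80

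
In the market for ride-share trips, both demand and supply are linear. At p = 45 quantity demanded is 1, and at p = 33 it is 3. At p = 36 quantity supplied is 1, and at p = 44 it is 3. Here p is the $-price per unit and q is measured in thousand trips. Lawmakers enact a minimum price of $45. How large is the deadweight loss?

Demand slope = (33 − 45)/(3 − 1) = −6, so p = 51 − 6q.
Supply slope = (44 − 36)/(3 − 1) = 4, so p = 32 + 4q.
Competitive equilibrium: 51 − 6q = 32 + 4q → q* = 1.9, p* = 39.6.
At the floor p = 45, quantity demanded = (51 − 45)/6 = 1.
Sellers' marginal cost at q' = 1: 32 + 4·1 = 36.
Δq = 1.9 − 1 = 0.9; wedge = 45 − 36 = 9.
Deadweight loss = ½ × 0.9 × 9 = $4.05 thousand.

$4.05 thousand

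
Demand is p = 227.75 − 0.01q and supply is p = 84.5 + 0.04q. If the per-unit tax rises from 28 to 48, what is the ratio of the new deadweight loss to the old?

2.939

Competitive equilibrium: 227.75 − 0.01q = 84.5 + 0.04q → q* = 2865, p* = 199.1.
For a per-unit tax t: Δq = t/0.05, so DWL = ½·t·(t/0.05) = t²/0.1.
At t = 28: DWL = 7840. At t = 48: DWL = 23040.
Ratio = (48/28)² = 2.939.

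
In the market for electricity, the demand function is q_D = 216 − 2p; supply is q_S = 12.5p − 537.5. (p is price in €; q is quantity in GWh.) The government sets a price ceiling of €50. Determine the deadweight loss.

€175.05

In inverse form: demand p = 108 − 0.5q, supply p = 43 + 0.08q.
Competitive equilibrium: 108 − 0.5q = 43 + 0.08q → q* = 112.069, p* = 51.9655.
At the ceiling p = 50, quantity supplied = (50 − 43)/0.08 = 87.5.
Willingness to pay at q' = 87.5: 108 − 0.5·87.5 = 64.25.
Δq = 112.069 − 87.5 = 24.569; wedge = 64.25 − 50 = 14.25.
DWL = ½ × 24.569 × 14.25 = €175.05.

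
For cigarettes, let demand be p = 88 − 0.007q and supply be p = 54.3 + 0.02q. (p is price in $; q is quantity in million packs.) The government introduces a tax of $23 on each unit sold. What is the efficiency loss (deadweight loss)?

$9796.30 million

Competitive equilibrium: 88 − 0.007q = 54.3 + 0.02q → q* = 1248.1481, p* = 79.263.
With the tax, the buyer price exceeds the seller price by 23: (88 − 0.007q) − (54.3 + 0.02q) = 23 → q' = 396.2963.
Δq = 1248.1481 − 396.2963 = 851.8518; the wedge equals the tax, 23.
Deadweight loss = ½ × 851.8518 × 23 = $9796.30 million.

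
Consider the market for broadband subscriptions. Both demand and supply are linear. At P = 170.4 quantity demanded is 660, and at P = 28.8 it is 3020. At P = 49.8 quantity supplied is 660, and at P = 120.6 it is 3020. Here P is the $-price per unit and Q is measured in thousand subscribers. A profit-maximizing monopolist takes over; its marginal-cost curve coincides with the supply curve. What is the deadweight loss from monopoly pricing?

$28800 thousand

Demand slope = (28.8 − 170.4)/(3020 − 660) = −0.06, so P = 210 − 0.06Q.
Supply slope = (120.6 − 49.8)/(3020 − 660) = 0.03, so P = 30 + 0.03Q.
Competitive equilibrium: 210 − 0.06Q = 30 + 0.03Q → Q* = 2000, P* = 90.
Marginal revenue: MR = 210 − 0.12Q. Set MR = MC: 210 − 0.12Q = 30 + 0.03Q → Q_m = 1200.
Price P_m = 210 − 0.06·1200 = 138; MC(Q_m) = 30 + 0.03·1200 = 66.
Competitive Q* = 2000, so ΔQ = 800; wedge = 138 − 66 = 72.
Welfare loss = ½ × 800 × 72 = $28800 thousand.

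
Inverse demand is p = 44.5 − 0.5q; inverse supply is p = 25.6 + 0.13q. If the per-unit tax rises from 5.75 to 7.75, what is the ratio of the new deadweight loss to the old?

1.817

Competitive equilibrium: 44.5 − 0.5q = 25.6 + 0.13q → q* = 30, p* = 29.5.
For a per-unit tax t: Δq = t/0.63, so DWL = ½·t·(t/0.63) = t²/1.26.
At t = 5.75: DWL = 26.240. At t = 7.75: DWL = 47.669.
Ratio = (7.75/5.75)² = 1.817.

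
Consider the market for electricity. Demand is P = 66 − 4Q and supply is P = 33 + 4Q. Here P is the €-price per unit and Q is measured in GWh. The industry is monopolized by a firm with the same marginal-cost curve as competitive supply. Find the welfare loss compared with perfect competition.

Competitive equilibrium: 66 − 4Q = 33 + 4Q → Q* = 4.125, P* = 49.5.
Marginal revenue: MR = 66 − 8Q. Set MR = MC: 66 − 8Q = 33 + 4Q → Q_m = 2.75.
Price P_m = 66 − 4·2.75 = 55; MC(Q_m) = 33 + 4·2.75 = 44.
Competitive Q* = 4.125, so ΔQ = 1.375; wedge = 55 − 44 = 11.
DWL = ½ × 1.375 × 11 = €7.56.

€7.56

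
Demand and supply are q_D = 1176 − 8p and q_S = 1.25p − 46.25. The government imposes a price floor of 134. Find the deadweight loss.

102.94

In inverse form: demand p = 147 − 0.125q, supply p = 37 + 0.8q.
Competitive equilibrium: 147 − 0.125q = 37 + 0.8q → q* = 118.9189, p* = 132.1351.
At the floor p = 134, quantity demanded = (147 − 134)/0.125 = 104.
Sellers' marginal cost at q' = 104: 37 + 0.8·104 = 120.2.
Δq = 118.9189 − 104 = 14.9189; wedge = 134 − 120.2 = 13.8.
Deadweight loss = ½ × 14.9189 × 13.8 = 102.94.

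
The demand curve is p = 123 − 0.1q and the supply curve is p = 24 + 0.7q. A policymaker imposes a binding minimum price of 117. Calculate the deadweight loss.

1625.625

Competitive equilibrium: 123 − 0.1q = 24 + 0.7q → q* = 123.75, p* = 110.625.
At the floor p = 117, quantity demanded = (123 − 117)/0.1 = 60.
Sellers' marginal cost at q' = 60: 24 + 0.7·60 = 66.
Δq = 123.75 − 60 = 63.75; wedge = 117 − 66 = 51.
Welfare loss = ½ × 63.75 × 51 = 1625.625.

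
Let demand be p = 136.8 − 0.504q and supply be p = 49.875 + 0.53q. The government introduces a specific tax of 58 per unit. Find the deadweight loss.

Competitive equilibrium: 136.8 − 0.504q = 49.875 + 0.53q → q* = 84.0667, p* = 94.4304.
With the tax, the buyer price exceeds the seller price by 58: (136.8 − 0.504q) − (49.875 + 0.53q) = 58 → q' = 27.9739.
Δq = 84.0667 − 27.9739 = 56.0928; the wedge equals the tax, 58.
DWL = ½ × 56.0928 × 58 = 1626.69.

1626.69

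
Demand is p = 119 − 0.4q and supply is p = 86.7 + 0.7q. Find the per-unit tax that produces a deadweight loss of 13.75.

Competitive equilibrium: 119 − 0.4q = 86.7 + 0.7q → q* = 29.3636, p* = 107.2545.
A tax t gives Δq = t/1.1 and wedge t, so DWL = t²/2.2.
t²/2.2 = 13.75 → t² = 30.25 → t = 5.5.

5.5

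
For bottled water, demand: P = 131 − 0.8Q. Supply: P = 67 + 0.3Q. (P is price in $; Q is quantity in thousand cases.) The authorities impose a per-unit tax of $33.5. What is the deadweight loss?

Competitive equilibrium: 131 − 0.8Q = 67 + 0.3Q → Q* = 58.1818, P* = 84.4545.
With the tax, the buyer price exceeds the seller price by 33.5: (131 − 0.8Q) − (67 + 0.3Q) = 33.5 → Q' = 27.7273.
ΔQ = 58.1818 − 27.7273 = 30.4545; the wedge equals the tax, 33.5.
DWL = ½ × 30.4545 × 33.5 = $510.11 thousand.

$510.11 thousand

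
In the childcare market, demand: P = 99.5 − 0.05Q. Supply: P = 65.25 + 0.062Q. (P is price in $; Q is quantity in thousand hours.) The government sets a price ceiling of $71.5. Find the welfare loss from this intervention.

$2353.33 thousand

Competitive equilibrium: 99.5 − 0.05Q = 65.25 + 0.062Q → Q* = 305.80357, P* = 84.20982.
At the ceiling P = 71.5, quantity supplied = (71.5 − 65.25)/0.062 = 100.80645.
Willingness to pay at Q' = 100.80645: 99.5 − 0.05·100.80645 = 94.45968.
ΔQ = 305.80357 − 100.80645 = 204.99712; wedge = 94.45968 − 71.5 = 22.95968.
DWL = ½ × 204.99712 × 22.95968 = $2353.33 thousand.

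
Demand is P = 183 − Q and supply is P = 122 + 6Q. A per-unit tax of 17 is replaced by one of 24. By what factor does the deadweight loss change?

1.993

Competitive equilibrium: 183 − Q = 122 + 6Q → Q* = 8.7143, P* = 174.2857.
For a per-unit tax t: ΔQ = t/7, so DWL = ½·t·(t/7) = t²/14.
At t = 17: DWL = 20.643. At t = 24: DWL = 41.143.
Ratio = (24/17)² = 1.993.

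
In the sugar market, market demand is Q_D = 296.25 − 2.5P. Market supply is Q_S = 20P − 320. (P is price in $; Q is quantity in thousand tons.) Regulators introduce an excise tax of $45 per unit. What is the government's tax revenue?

In inverse form: demand P = 118.5 − 0.4Q, supply P = 16 + 0.05Q.
Competitive equilibrium: 118.5 − 0.4Q = 16 + 0.05Q → Q* = 227.7778, P* = 27.3889.
With the tax, the buyer price exceeds the seller price by 45: (118.5 − 0.4Q) − (16 + 0.05Q) = 45 → Q' = 127.7778.
Tax revenue = 45 × 127.7778 = $5750 thousand.

$5750 thousand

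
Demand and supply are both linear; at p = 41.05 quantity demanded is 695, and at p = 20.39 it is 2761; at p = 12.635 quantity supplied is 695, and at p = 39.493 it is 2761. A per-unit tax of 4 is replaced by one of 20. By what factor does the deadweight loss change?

Demand slope = (20.39 − 41.05)/(2761 − 695) = −0.01, so p = 48 − 0.01q.
Supply slope = (39.493 − 12.635)/(2761 − 695) = 0.013, so p = 3.6 + 0.013q.
Competitive equilibrium: 48 − 0.01q = 3.6 + 0.013q → q* = 1930.4348, p* = 28.6957.
For a per-unit tax t: Δq = t/0.023, so DWL = ½·t·(t/0.023) = t²/0.046.
At t = 4: DWL = 347.826. At t = 20: DWL = 8695.652.
Ratio = (20/4)² = 25.

25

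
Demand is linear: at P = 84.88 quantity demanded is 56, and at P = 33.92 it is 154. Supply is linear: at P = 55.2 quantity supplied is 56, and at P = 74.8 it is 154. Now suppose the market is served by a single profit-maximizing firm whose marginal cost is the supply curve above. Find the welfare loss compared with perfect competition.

Demand slope = (33.92 − 84.88)/(154 − 56) = −0.52, so P = 114 − 0.52Q.
Supply slope = (74.8 − 55.2)/(154 − 56) = 0.2, so P = 44 + 0.2Q.
Competitive equilibrium: 114 − 0.52Q = 44 + 0.2Q → Q* = 97.2222, P* = 63.4444.
Marginal revenue: MR = 114 − 1.04Q. Set MR = MC: 114 − 1.04Q = 44 + 0.2Q → Q_m = 56.4516.
Price P_m = 114 − 0.52·56.4516 = 84.6452; MC(Q_m) = 44 + 0.2·56.4516 = 55.2903.
Competitive Q* = 97.2222, so ΔQ = 40.7706; wedge = 84.6452 − 55.2903 = 29.3549.
Deadweight loss = ½ × 40.7706 × 29.3549 = 598.41.

598.41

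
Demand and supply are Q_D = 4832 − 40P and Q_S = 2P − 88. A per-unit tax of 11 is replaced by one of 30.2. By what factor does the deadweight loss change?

7.538

In inverse form: demand P = 120.8 − 0.025Q, supply P = 44 + 0.5Q.
Competitive equilibrium: 120.8 − 0.025Q = 44 + 0.5Q → Q* = 146.2857, P* = 117.1429.
For a per-unit tax t: ΔQ = t/0.525, so DWL = ½·t·(t/0.525) = t²/1.05.
At t = 11: DWL = 115.238. At t = 30.2: DWL = 868.610.
Ratio = (30.2/11)² = 7.538.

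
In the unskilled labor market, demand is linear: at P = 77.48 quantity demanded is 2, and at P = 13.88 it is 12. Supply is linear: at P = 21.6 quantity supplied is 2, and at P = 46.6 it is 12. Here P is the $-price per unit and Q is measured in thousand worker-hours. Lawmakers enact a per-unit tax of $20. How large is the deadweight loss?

Demand slope = (13.88 − 77.48)/(12 − 2) = −6.36, so P = 90.2 − 6.36Q.
Supply slope = (46.6 − 21.6)/(12 − 2) = 2.5, so P = 16.6 + 2.5Q.
Competitive equilibrium: 90.2 − 6.36Q = 16.6 + 2.5Q → Q* = 8.307, P* = 37.3675.
With the tax, the buyer price exceeds the seller price by 20: (90.2 − 6.36Q) − (16.6 + 2.5Q) = 20 → Q' = 6.0497.
ΔQ = 8.307 − 6.0497 = 2.2573; the wedge equals the tax, 20.
DWL = ½ × 2.2573 × 20 = $22.57 thousand.

$22.57 thousand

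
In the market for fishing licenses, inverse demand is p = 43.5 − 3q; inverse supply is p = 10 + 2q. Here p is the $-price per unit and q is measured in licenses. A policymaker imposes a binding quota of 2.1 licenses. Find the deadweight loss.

$52.90

Competitive equilibrium: 43.5 − 3q = 10 + 2q → q* = 6.7, p* = 23.4.
At q = 2.1: demand price = 43.5 − 3·2.1 = 37.2; supply price = 10 + 2·2.1 = 14.2.
Δq = 6.7 − 2.1 = 4.6; wedge = 37.2 − 14.2 = 23.
Welfare loss = ½ × 4.6 × 23 = $52.90.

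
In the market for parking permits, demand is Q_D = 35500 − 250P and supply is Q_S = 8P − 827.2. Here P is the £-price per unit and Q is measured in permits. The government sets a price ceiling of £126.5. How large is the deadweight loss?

£844.50

In inverse form: demand P = 142 − 0.004Q, supply P = 103.4 + 0.125Q.
Competitive equilibrium: 142 − 0.004Q = 103.4 + 0.125Q → Q* = 299.2248, P* = 140.8031.
At the ceiling P = 126.5, quantity supplied = (126.5 − 103.4)/0.125 = 184.8.
Willingness to pay at Q' = 184.8: 142 − 0.004·184.8 = 141.2608.
ΔQ = 299.2248 − 184.8 = 114.4248; wedge = 141.2608 − 126.5 = 14.7608.
The triangle = ½ × 114.4248 × 14.7608 = £844.50.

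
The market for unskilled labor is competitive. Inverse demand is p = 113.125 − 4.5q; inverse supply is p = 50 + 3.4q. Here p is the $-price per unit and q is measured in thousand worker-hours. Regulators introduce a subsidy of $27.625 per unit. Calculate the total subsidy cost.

Competitive equilibrium: 113.125 − 4.5q = 50 + 3.4q → q* = 7.9905, p* = 77.1677.
The subsidy lowers effective supply by 27.625: p = 22.375 + 3.4q.
New quantity: 113.125 − 4.5q = 22.375 + 3.4q → q' = 11.4873.
Total subsidy cost = 27.625 × 11.4873 = $317.34 thousand.

$317.34 thousand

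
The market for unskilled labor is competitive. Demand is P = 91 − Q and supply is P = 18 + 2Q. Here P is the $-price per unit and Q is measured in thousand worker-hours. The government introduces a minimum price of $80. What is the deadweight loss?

Competitive equilibrium: 91 − Q = 18 + 2Q → Q* = 24.3333, P* = 66.6667.
At the floor P = 80, quantity demanded = (91 − 80)/1 = 11.
Sellers' marginal cost at Q' = 11: 18 + 2·11 = 40.
ΔQ = 24.3333 − 11 = 13.3333; wedge = 80 − 40 = 40.
The triangle = ½ × 13.3333 × 40 = $266.67 thousand.

$266.67 thousand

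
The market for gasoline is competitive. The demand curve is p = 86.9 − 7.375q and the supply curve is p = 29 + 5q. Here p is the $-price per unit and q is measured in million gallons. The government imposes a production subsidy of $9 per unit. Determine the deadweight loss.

Competitive equilibrium: 86.9 − 7.375q = 29 + 5q → q* = 4.6788, p* = 52.3939.
The subsidy lowers effective supply by 9: p = 20 + 5q.
New quantity: 86.9 − 7.375q = 20 + 5q → q' = 5.4061.
Overproduction Δq = 5.4061 − 4.6788 = 0.7273; wedge = subsidy = 9.
Deadweight loss = ½ × 0.7273 × 9 = $3.27 million.

$3.27 million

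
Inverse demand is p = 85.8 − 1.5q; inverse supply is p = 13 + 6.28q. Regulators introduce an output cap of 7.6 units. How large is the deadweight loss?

12.01

Competitive equilibrium: 85.8 − 1.5q = 13 + 6.28q → q* = 9.3573, p* = 71.764.
At q = 7.6: demand price = 85.8 − 1.5·7.6 = 74.4; supply price = 13 + 6.28·7.6 = 60.728.
Δq = 9.3573 − 7.6 = 1.7573; wedge = 74.4 − 60.728 = 13.672.
The triangle = ½ × 1.7573 × 13.672 = 12.01.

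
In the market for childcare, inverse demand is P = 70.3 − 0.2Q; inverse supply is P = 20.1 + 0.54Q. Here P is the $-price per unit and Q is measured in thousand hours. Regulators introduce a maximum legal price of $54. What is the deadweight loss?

$9.47 thousand

Competitive equilibrium: 70.3 − 0.2Q = 20.1 + 0.54Q → Q* = 67.8378, P* = 56.7324.
At the ceiling P = 54, quantity supplied = (54 − 20.1)/0.54 = 62.7778.
Willingness to pay at Q' = 62.7778: 70.3 − 0.2·62.7778 = 57.7444.
ΔQ = 67.8378 − 62.7778 = 5.06; wedge = 57.7444 − 54 = 3.7444.
Welfare loss = ½ × 5.06 × 3.7444 = $9.47 thousand.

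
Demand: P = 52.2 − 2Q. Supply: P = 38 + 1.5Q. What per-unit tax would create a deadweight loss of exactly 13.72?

Competitive equilibrium: 52.2 − 2Q = 38 + 1.5Q → Q* = 4.0571, P* = 44.0857.
A tax t gives ΔQ = t/3.5 and wedge t, so DWL = t²/7.
t²/7 = 13.72 → t² = 96.04 → t = 9.8.

9.8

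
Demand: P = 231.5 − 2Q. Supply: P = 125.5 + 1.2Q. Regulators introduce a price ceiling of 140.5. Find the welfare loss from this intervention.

680.625

Competitive equilibrium: 231.5 − 2Q = 125.5 + 1.2Q → Q* = 33.125, P* = 165.25.
At the ceiling P = 140.5, quantity supplied = (140.5 − 125.5)/1.2 = 12.5.
Willingness to pay at Q' = 12.5: 231.5 − 2·12.5 = 206.5.
ΔQ = 33.125 − 12.5 = 20.625; wedge = 206.5 − 140.5 = 66.
The triangle = ½ × 20.625 × 66 = 680.625.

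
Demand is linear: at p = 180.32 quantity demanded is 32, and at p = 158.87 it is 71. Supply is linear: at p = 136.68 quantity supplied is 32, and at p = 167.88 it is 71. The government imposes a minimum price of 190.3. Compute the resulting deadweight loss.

1719.47

Demand slope = (158.87 − 180.32)/(71 − 32) = −0.55, so p = 197.92 − 0.55q.
Supply slope = (167.88 − 136.68)/(71 − 32) = 0.8, so p = 111.08 + 0.8q.
Competitive equilibrium: 197.92 − 0.55q = 111.08 + 0.8q → q* = 64.3259, p* = 162.5407.
At the floor p = 190.3, quantity demanded = (197.92 − 190.3)/0.55 = 13.8545.
Sellers' marginal cost at q' = 13.8545: 111.08 + 0.8·13.8545 = 122.1636.
Δq = 64.3259 − 13.8545 = 50.4714; wedge = 190.3 − 122.1636 = 68.1364.
Deadweight loss = ½ × 50.4714 × 68.1364 = 1719.47.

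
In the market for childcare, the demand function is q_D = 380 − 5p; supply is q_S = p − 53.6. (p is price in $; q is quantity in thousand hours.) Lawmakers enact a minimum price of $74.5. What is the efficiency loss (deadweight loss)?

$74.82 thousand

In inverse form: demand p = 76 − 0.2q, supply p = 53.6 + q.
Competitive equilibrium: 76 − 0.2q = 53.6 + q → q* = 18.6667, p* = 72.2667.
At the floor p = 74.5, quantity demanded = (76 − 74.5)/0.2 = 7.5.
Sellers' marginal cost at q' = 7.5: 53.6 + 1·7.5 = 61.1.
Δq = 18.6667 − 7.5 = 11.1667; wedge = 74.5 − 61.1 = 13.4.
The triangle = ½ × 11.1667 × 13.4 = $74.82 thousand.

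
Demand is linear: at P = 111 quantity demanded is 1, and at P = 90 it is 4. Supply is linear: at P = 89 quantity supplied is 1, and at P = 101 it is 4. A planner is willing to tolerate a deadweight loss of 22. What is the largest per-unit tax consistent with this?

Demand slope = (90 − 111)/(4 − 1) = −7, so P = 118 − 7Q.
Supply slope = (101 − 89)/(4 − 1) = 4, so P = 85 + 4Q.
Competitive equilibrium: 118 − 7Q = 85 + 4Q → Q* = 3, P* = 97.
A tax t gives ΔQ = t/11 and wedge t, so DWL = t²/22.
t²/22 = 22 → t² = 484 → t = 22.

22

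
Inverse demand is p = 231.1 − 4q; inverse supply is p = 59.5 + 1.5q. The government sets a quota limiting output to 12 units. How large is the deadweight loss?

1013.76

Competitive equilibrium: 231.1 − 4q = 59.5 + 1.5q → q* = 31.2, p* = 106.3.
At q = 12: demand price = 231.1 − 4·12 = 183.1; supply price = 59.5 + 1.5·12 = 77.5.
Δq = 31.2 − 12 = 19.2; wedge = 183.1 − 77.5 = 105.6.
DWL = ½ × 19.2 × 105.6 = 1013.76.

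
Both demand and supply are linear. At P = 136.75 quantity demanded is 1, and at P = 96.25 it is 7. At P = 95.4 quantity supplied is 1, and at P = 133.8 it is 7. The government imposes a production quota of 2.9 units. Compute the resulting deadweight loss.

Demand slope = (96.25 − 136.75)/(7 − 1) = −6.75, so P = 143.5 − 6.75Q.
Supply slope = (133.8 − 95.4)/(7 − 1) = 6.4, so P = 89 + 6.4Q.
Competitive equilibrium: 143.5 − 6.75Q = 89 + 6.4Q → Q* = 4.1445, P* = 115.5247.
At Q = 2.9: demand price = 143.5 − 6.75·2.9 = 123.925; supply price = 89 + 6.4·2.9 = 107.56.
ΔQ = 4.1445 − 2.9 = 1.2445; wedge = 123.925 − 107.56 = 16.365.
Welfare loss = ½ × 1.2445 × 16.365 = 10.18.

10.18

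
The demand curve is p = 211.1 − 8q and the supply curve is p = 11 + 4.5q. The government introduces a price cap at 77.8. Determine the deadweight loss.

Competitive equilibrium: 211.1 − 8q = 11 + 4.5q → q* = 16.008, p* = 83.036.
At the ceiling p = 77.8, quantity supplied = (77.8 − 11)/4.5 = 14.8444.
Willingness to pay at q' = 14.8444: 211.1 − 8·14.8444 = 92.3448.
Δq = 16.008 − 14.8444 = 1.1636; wedge = 92.3448 − 77.8 = 14.5448.
Deadweight loss = ½ × 1.1636 × 14.5448 = 8.46.

8.46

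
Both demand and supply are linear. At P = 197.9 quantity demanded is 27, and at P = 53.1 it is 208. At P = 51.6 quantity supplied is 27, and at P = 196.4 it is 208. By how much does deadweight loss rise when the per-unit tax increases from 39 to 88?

Demand slope = (53.1 − 197.9)/(208 − 27) = −0.8, so P = 219.5 − 0.8Q.
Supply slope = (196.4 − 51.6)/(208 − 27) = 0.8, so P = 30 + 0.8Q.
Competitive equilibrium: 219.5 − 0.8Q = 30 + 0.8Q → Q* = 118.4375, P* = 124.75.
For a per-unit tax t: ΔQ = t/1.6, so DWL = ½·t·(t/1.6) = t²/3.2.
At t = 39: DWL = 475.313. At t = 88: DWL = 2420.
Increase = 2420 − 475.313 = 1944.69.

1944.69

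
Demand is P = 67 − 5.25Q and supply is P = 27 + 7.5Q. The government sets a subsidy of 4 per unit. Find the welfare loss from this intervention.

Competitive equilibrium: 67 − 5.25Q = 27 + 7.5Q → Q* = 3.1373, P* = 50.5294.
The subsidy lowers effective supply by 4: P = 23 + 7.5Q.
New quantity: 67 − 5.25Q = 23 + 7.5Q → Q' = 3.451.
Overproduction ΔQ = 3.451 − 3.1373 = 0.3137; wedge = subsidy = 4.
The triangle = ½ × 0.3137 × 4 = 0.63.

0.63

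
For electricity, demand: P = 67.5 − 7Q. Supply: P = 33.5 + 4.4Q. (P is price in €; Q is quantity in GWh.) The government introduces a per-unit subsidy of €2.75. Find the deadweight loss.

€0.33

Competitive equilibrium: 67.5 − 7Q = 33.5 + 4.4Q → Q* = 2.9825, P* = 46.6228.
The subsidy lowers effective supply by 2.75: P = 30.75 + 4.4Q.
New quantity: 67.5 − 7Q = 30.75 + 4.4Q → Q' = 3.2237.
Overproduction ΔQ = 3.2237 − 2.9825 = 0.2412; wedge = subsidy = 2.75.
Welfare loss = ½ × 0.2412 × 2.75 = €0.33.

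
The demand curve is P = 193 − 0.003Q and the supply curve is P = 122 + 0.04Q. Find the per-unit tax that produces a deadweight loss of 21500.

Competitive equilibrium: 193 − 0.003Q = 122 + 0.04Q → Q* = 1651.1628, P* = 188.0465.
A tax t gives ΔQ = t/0.043 and wedge t, so DWL = t²/0.086.
t²/0.086 = 21500 → t² = 1849 → t = 43.

43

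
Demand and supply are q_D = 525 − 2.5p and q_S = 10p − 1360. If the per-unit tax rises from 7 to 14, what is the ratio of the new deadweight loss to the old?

4

In inverse form: demand p = 210 − 0.4q, supply p = 136 + 0.1q.
Competitive equilibrium: 210 − 0.4q = 136 + 0.1q → q* = 148, p* = 150.8.
For a per-unit tax t: Δq = t/0.5, so DWL = ½·t·(t/0.5) = t²/1.
At t = 7: DWL = 49. At t = 14: DWL = 196.
Ratio = (14/7)² = 4.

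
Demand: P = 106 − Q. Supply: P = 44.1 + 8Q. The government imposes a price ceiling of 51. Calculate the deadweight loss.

Competitive equilibrium: 106 − Q = 44.1 + 8Q → Q* = 6.8778, P* = 99.1222.
At the ceiling P = 51, quantity supplied = (51 − 44.1)/8 = 0.8625.
Willingness to pay at Q' = 0.8625: 106 − 1·0.8625 = 105.1375.
ΔQ = 6.8778 − 0.8625 = 6.0153; wedge = 105.1375 − 51 = 54.1375.
The triangle = ½ × 6.0153 × 54.1375 = 162.83.

162.83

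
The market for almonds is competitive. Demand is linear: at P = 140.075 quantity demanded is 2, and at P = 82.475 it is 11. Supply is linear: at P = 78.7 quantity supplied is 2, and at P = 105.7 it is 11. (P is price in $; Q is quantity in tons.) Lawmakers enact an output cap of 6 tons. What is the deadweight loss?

Demand slope = (82.475 − 140.075)/(11 − 2) = −6.4, so P = 152.875 − 6.4Q.
Supply slope = (105.7 − 78.7)/(11 − 2) = 3, so P = 72.7 + 3Q.
Competitive equilibrium: 152.875 − 6.4Q = 72.7 + 3Q → Q* = 8.5293, P* = 98.2878.
At Q = 6: demand price = 152.875 − 6.4·6 = 114.475; supply price = 72.7 + 3·6 = 90.7.
ΔQ = 8.5293 − 6 = 2.5293; wedge = 114.475 − 90.7 = 23.775.
The triangle = ½ × 2.5293 × 23.775 = $30.07.

$30.07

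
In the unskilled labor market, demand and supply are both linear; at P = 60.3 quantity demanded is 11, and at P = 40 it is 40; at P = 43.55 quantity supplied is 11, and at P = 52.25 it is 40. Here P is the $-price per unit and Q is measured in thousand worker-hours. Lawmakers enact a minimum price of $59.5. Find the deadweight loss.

$121.79 thousand

Demand slope = (40 − 60.3)/(40 − 11) = −0.7, so P = 68 − 0.7Q.
Supply slope = (52.25 − 43.55)/(40 − 11) = 0.3, so P = 40.25 + 0.3Q.
Competitive equilibrium: 68 − 0.7Q = 40.25 + 0.3Q → Q* = 27.75, P* = 48.575.
At the floor P = 59.5, quantity demanded = (68 − 59.5)/0.7 = 12.1429.
Sellers' marginal cost at Q' = 12.1429: 40.25 + 0.3·12.1429 = 43.8929.
ΔQ = 27.75 − 12.1429 = 15.6071; wedge = 59.5 − 43.8929 = 15.6071.
DWL = ½ × 15.6071 × 15.6071 = $121.79 thousand.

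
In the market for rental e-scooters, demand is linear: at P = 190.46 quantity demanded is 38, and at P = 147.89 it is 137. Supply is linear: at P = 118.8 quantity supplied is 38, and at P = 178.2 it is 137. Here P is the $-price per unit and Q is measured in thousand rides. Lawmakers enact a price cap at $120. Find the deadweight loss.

Demand slope = (147.89 − 190.46)/(137 − 38) = −0.43, so P = 206.8 − 0.43Q.
Supply slope = (178.2 − 118.8)/(137 − 38) = 0.6, so P = 96 + 0.6Q.
Competitive equilibrium: 206.8 − 0.43Q = 96 + 0.6Q → Q* = 107.5728, P* = 160.5437.
At the ceiling P = 120, quantity supplied = (120 − 96)/0.6 = 40.
Willingness to pay at Q' = 40: 206.8 − 0.43·40 = 189.6.
ΔQ = 107.5728 − 40 = 67.5728; wedge = 189.6 − 120 = 69.6.
DWL = ½ × 67.5728 × 69.6 = $2351.53 thousand.

$2351.53 thousand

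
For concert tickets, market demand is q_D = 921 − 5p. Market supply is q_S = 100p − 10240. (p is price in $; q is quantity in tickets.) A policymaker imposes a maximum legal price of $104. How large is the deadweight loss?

In inverse form: demand p = 184.2 − 0.2q, supply p = 102.4 + 0.01q.
Competitive equilibrium: 184.2 − 0.2q = 102.4 + 0.01q → q* = 389.5238, p* = 106.2952.
At the ceiling p = 104, quantity supplied = (104 − 102.4)/0.01 = 160.
Willingness to pay at q' = 160: 184.2 − 0.2·160 = 152.2.
Δq = 389.5238 − 160 = 229.5238; wedge = 152.2 − 104 = 48.2.
DWL = ½ × 229.5238 × 48.2 = $5531.52.

$5531.52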